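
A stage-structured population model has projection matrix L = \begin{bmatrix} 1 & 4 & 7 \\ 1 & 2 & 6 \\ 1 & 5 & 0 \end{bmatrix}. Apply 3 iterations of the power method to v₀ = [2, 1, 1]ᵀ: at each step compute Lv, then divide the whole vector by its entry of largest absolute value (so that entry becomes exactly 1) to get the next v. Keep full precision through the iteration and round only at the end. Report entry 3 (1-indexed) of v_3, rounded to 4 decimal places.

Lv0 = (13.00000, 10.00000, 7.00000); divide by 13.00000 → v1 = (1.00000, 0.76923, 0.53846)
Lv1 = (7.84615, 5.76923, 4.84615); divide by 7.84615 → v2 = (1.00000, 0.73529, 0.61765)
Lv2 = (8.26471, 6.17647, 4.67647); divide by 8.26471 → v3 = (1.00000, 0.74733, 0.56584)
Requested entry of v3: 477/843 = 0.5658

0.5658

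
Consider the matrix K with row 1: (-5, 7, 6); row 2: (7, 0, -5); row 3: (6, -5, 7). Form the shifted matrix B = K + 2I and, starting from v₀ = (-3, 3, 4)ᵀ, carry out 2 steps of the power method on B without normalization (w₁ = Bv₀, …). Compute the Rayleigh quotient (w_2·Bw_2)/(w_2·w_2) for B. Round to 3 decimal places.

μ ≈ -6.586

B = K + 2I has rows (-3, 7, 6); (7, 2, -5); (6, -5, 9)
w1 = Bv₀ = ((-3)·(-3) + 7·3 + 6·4; 7·(-3) + 2·3 + (-5)·4; 6·(-3) + (-5)·3 + 9·4) = (54, -35, 3)
w2 = Bw1 = ((-3)·54 + 7·(-35) + 6·3; 7·54 + 2·(-35) + (-5)·3; 6·54 + (-5)·(-35) + 9·3) = (-389, 293, 526)
Bw2 = (6374, -4767, 935)
w2·Bw2 = -3384407; w2·w2 = 513846; μ ≈ -3384407/513846 = -6.586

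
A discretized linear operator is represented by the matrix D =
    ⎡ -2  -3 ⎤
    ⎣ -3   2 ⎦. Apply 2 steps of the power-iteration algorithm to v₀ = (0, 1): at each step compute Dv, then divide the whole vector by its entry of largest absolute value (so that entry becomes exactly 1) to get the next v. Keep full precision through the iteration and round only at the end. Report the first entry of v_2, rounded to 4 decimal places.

Dv0 = (-3.00000, 2.00000); divide by -3.00000 → v1 = (1.00000, -0.66667)
Dv1 = (0.00000, -4.33333); divide by -4.33333 → v2 = (0.00000, 1.00000)
Requested entry of v2: 0/13 = 0.0000

0.0000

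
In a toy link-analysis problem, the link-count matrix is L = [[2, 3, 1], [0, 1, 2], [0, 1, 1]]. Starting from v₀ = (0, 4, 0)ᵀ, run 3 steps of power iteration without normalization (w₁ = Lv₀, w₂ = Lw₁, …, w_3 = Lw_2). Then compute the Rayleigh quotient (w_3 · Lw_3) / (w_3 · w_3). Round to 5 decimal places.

w1 = Lv₀ = (2·0 + 3·4 + 1·0; 0·0 + 1·4 + 2·0; 0·0 + 1·4 + 1·0) = (12, 4, 4)
w2 = Lw1 = (2·12 + 3·4 + 1·4; 0·12 + 1·4 + 2·4; 0·12 + 1·4 + 1·4) = (40, 12, 8)
w3 = Lw2 = (124, 28, 20)
Lw3 = (352, 68, 48)
w3·Lw3 = 124·352 + 28·68 + 20·48 = 46512; w3·w3 = 124·124 + 28·28 + 20·20 = 16560
λ ≈ 46512/16560 = 2.80870

λ ≈ 2.80870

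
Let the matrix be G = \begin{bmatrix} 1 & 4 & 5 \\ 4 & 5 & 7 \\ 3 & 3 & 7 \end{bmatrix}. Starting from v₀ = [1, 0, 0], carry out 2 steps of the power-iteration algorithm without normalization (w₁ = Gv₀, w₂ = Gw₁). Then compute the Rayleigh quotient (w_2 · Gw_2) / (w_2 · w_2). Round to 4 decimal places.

w1 = Gv₀ = (1·1 + 4·0 + 5·0; 4·1 + 5·0 + 7·0; 3·1 + 3·0 + 7·0) = (1, 4, 3)
w2 = Gw1 = (1·1 + 4·4 + 5·3; 4·1 + 5·4 + 7·3; 3·1 + 3·4 + 7·3) = (32, 45, 36)
Gw2 = (392, 605, 483)
w2·Gw2 = 32·392 + 45·605 + 36·483 = 57157; w2·w2 = 32·32 + 45·45 + 36·36 = 4345
λ ≈ 57157/4345 = 13.1547

λ ≈ 13.1547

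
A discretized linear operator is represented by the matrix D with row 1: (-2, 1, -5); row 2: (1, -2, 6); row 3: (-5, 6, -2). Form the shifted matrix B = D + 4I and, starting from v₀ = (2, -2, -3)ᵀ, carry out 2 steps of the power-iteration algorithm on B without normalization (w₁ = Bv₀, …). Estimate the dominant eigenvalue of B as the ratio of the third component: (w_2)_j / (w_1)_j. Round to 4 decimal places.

μ ≈ 9.3214

B = D + 4I has rows (2, 1, -5); (1, 2, 6); (-5, 6, 2)
w1 = Bv₀ = (2·2 + 1·(-2) + (-5)·(-3); 1·2 + 2·(-2) + 6·(-3); (-5)·2 + 6·(-2) + 2·(-3)) = (17, -20, -28)
w2 = Bw1 = (2·17 + 1·(-20) + (-5)·(-28); 1·17 + 2·(-20) + 6·(-28); (-5)·17 + 6·(-20) + 2·(-28)) = (154, -191, -261)
Ratio: -261/-28 = 9.3214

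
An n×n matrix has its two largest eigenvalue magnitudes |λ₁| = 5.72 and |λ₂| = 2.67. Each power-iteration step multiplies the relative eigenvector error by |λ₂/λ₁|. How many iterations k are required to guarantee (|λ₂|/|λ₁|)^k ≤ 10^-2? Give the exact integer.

|λ₂/λ₁| = 2.67/5.72 = 0.46678
Need k ≥ ln(10^-2) / ln(0.46678) = -4.6052 / -0.7619 ≈ 6.044
Smallest integer k satisfying the bound: 7

7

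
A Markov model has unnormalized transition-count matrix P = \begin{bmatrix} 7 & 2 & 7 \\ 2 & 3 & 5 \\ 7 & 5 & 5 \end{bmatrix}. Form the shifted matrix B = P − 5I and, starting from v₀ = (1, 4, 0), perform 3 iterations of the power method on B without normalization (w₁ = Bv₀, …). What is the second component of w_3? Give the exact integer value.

260

B = P − 5I has rows (2, 2, 7); (2, -2, 5); (7, 5, 0)
w1 = Bv₀ = (10, -6, 27)
w2 = Bw1 = (197, 167, 40)
w3 = Bw2 = (1008, 260, 2214)
Requested component of w3: 260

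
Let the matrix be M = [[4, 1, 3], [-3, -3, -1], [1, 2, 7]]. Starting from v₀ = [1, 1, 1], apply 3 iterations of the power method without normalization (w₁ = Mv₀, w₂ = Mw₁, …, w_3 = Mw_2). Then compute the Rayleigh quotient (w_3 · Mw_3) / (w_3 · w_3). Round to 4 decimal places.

6.9614

w1 = Mv₀ = (4·1 + 1·1 + 3·1; (-3)·1 + (-3)·1 + (-1)·1; 1·1 + 2·1 + 7·1) = (8, -7, 10)
w2 = Mw1 = (4·8 + 1·(-7) + 3·10; (-3)·8 + (-3)·(-7) + (-1)·10; 1·8 + 2·(-7) + 7·10) = (55, -13, 64)
w3 = Mw2 = (399, -190, 477)
Mw3 = (2837, -1104, 3358)
w3·Mw3 = 399·2837 + (-190)·(-1104) + 477·3358 = 2943489; w3·w3 = 399·399 + (-190)·(-190) + 477·477 = 422830
λ ≈ 2943489/422830 = 6.9614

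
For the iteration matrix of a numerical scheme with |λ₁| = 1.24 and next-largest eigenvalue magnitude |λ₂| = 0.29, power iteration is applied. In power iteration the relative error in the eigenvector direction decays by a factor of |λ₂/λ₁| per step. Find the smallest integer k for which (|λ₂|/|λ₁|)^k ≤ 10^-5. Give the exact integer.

|λ₂/λ₁| = 0.29/1.24 = 0.23387
Need k ≥ ln(10^-5) / ln(0.23387) = -11.5129 / -1.4530 ≈ 7.924
Smallest integer k satisfying the bound: 8

8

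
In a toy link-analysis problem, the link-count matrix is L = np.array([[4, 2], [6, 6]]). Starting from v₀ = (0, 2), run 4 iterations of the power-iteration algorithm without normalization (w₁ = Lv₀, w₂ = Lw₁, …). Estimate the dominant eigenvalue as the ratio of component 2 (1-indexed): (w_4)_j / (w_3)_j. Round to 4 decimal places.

w1 = Lv₀ = (4·0 + 2·2; 6·0 + 6·2) = (4, 12)
w2 = Lw1 = (4·4 + 2·12; 6·4 + 6·12) = (40, 96)
w3 = Lw2 = (352, 816)
w4 = Lw3 = (3040, 7008)
Ratio at component: 7008 / 816 = 8.5882

8.5882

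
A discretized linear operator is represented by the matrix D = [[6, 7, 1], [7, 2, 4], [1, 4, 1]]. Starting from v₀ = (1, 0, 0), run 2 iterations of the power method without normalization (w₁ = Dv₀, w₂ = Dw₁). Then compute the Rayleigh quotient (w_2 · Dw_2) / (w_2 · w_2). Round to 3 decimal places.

λ ≈ 12.099

w1 = Dv₀ = (6·1 + 7·0 + 1·0; 7·1 + 2·0 + 4·0; 1·1 + 4·0 + 1·0) = (6, 7, 1)
w2 = Dw1 = (6·6 + 7·7 + 1·1; 7·6 + 2·7 + 4·1; 1·6 + 4·7 + 1·1) = (86, 60, 35)
Dw2 = (971, 862, 361)
w2·Dw2 = 86·971 + 60·862 + 35·361 = 147861; w2·w2 = 86·86 + 60·60 + 35·35 = 12221
λ ≈ 147861/12221 = 12.099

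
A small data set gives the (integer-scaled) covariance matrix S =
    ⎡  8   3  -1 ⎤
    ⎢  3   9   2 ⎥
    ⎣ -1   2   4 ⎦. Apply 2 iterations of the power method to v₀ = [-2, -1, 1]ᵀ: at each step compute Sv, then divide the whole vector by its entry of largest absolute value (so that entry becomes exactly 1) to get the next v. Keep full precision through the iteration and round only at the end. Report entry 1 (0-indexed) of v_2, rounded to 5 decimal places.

0.83251

Sv0 = (-20.000000, -13.000000, 4.000000); divide by -20.000000 → v1 = (1.000000, 0.650000, -0.200000)
Sv1 = (10.150000, 8.450000, -0.500000); divide by 10.150000 → v2 = (1.000000, 0.832512, -0.049261)
Requested entry of v2: -169/-203 = 0.83251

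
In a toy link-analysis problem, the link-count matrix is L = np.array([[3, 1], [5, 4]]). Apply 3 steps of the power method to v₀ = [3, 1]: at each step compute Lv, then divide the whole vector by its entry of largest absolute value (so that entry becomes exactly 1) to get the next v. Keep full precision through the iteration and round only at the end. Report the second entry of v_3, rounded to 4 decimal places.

Lv0 = (10.00000, 19.00000); divide by 19.00000 → v1 = (0.52632, 1.00000)
Lv1 = (2.57895, 6.63158); divide by 6.63158 → v2 = (0.38889, 1.00000)
Lv2 = (2.16667, 5.94444); divide by 5.94444 → v3 = (0.36449, 1.00000)
Requested entry of v3: 749/749 = 1.0000

1.0000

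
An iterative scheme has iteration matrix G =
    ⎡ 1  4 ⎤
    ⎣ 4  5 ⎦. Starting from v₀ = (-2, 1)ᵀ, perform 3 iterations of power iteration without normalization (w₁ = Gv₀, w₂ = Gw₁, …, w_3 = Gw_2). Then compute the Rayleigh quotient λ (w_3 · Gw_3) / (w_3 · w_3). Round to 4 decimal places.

λ ≈ 7.4083

w1 = Gv₀ = (1·(-2) + 4·1; 4·(-2) + 5·1) = (2, -3)
w2 = Gw1 = (1·2 + 4·(-3); 4·2 + 5·(-3)) = (-10, -7)
w3 = Gw2 = (-38, -75)
Gw3 = (-338, -527)
w3·Gw3 = (-38)·(-338) + (-75)·(-527) = 52369; w3·w3 = (-38)·(-38) + (-75)·(-75) = 7069
λ ≈ 52369/7069 = 7.4083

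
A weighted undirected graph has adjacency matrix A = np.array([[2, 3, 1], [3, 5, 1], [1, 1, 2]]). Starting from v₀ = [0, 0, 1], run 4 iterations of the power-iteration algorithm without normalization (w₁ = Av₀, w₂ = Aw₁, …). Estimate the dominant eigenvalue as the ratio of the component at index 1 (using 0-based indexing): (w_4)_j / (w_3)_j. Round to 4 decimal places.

w1 = Av₀ = (2·0 + 3·0 + 1·1; 3·0 + 5·0 + 1·1; 1·0 + 1·0 + 2·1) = (1, 1, 2)
w2 = Aw1 = (2·1 + 3·1 + 1·2; 3·1 + 5·1 + 1·2; 1·1 + 1·1 + 2·2) = (7, 10, 6)
w3 = Aw2 = (50, 77, 29)
w4 = Aw3 = (360, 564, 185)
Ratio at component: 564 / 77 = 7.3247

λ ≈ 7.3247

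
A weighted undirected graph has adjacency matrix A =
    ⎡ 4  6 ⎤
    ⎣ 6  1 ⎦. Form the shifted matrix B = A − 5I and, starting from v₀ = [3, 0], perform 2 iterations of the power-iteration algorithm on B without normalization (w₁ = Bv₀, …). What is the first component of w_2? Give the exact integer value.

111

B = A − 5I has rows (-1, 6); (6, -4)
w1 = Bv₀ = ((-1)·3 + 6·0; 6·3 + (-4)·0) = (-3, 18)
w2 = Bw1 = ((-1)·(-3) + 6·18; 6·(-3) + (-4)·18) = (111, -90)
Requested component of w2: 111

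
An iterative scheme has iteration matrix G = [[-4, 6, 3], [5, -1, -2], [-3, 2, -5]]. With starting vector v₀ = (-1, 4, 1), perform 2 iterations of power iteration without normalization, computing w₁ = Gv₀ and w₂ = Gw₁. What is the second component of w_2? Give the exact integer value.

154

w1 = Gv₀ = (31, -11, 6)
w2 = Gw1 = (-172, 154, -145)
The requested component of w2 is 154.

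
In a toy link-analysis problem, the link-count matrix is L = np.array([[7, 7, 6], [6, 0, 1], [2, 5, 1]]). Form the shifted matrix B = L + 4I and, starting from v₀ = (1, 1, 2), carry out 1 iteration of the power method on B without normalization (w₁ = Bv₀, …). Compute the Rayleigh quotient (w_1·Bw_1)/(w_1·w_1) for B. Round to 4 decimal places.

B = L + 4I has rows (11, 7, 6); (6, 4, 1); (2, 5, 5)
w1 = Bv₀ = (30, 12, 17)
Bw1 = (516, 245, 205)
w1·Bw1 = 21905; w1·w1 = 1333; μ ≈ 21905/1333 = 16.4329

16.4329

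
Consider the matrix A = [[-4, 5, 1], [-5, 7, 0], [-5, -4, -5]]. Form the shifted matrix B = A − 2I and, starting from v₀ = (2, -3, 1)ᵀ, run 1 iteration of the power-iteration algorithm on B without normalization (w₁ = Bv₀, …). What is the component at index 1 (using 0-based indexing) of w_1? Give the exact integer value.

B = A − 2I has rows (-6, 5, 1); (-5, 5, 0); (-5, -4, -7)
w1 = Bv₀ = ((-6)·2 + 5·(-3) + 1·1; (-5)·2 + 5·(-3) + 0·1; (-5)·2 + (-4)·(-3) + (-7)·1) = (-26, -25, -5)
Requested component of w1: -25

-25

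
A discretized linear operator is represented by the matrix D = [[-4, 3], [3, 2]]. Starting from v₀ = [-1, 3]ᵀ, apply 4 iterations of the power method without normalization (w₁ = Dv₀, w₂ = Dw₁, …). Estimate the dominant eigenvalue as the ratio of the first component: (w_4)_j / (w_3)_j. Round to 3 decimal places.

λ ≈ -4.381

w1 = Dv₀ = ((-4)·(-1) + 3·3; 3·(-1) + 2·3) = (13, 3)
w2 = Dw1 = ((-4)·13 + 3·3; 3·13 + 2·3) = (-43, 45)
w3 = Dw2 = (307, -39)
w4 = Dw3 = (-1345, 843)
Ratio at component: -1345 / 307 = -4.381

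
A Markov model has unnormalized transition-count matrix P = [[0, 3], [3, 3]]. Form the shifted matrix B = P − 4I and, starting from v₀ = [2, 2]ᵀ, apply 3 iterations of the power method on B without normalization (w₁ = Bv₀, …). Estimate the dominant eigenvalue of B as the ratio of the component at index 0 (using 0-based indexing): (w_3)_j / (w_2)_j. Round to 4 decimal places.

-5.5000

B = P − 4I has rows (-4, 3); (3, -1)
w1 = Bv₀ = (-2, 4)
w2 = Bw1 = (20, -10)
w3 = Bw2 = (-110, 70)
Ratio: -110/20 = -5.5000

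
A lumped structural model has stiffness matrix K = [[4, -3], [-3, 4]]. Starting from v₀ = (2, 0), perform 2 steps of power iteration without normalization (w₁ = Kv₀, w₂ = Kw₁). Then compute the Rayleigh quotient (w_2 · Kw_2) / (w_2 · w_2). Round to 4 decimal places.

λ ≈ 6.9975

w1 = Kv₀ = (4·2 + (-3)·0; (-3)·2 + 4·0) = (8, -6)
w2 = Kw1 = (4·8 + (-3)·(-6); (-3)·8 + 4·(-6)) = (50, -48)
Kw2 = (344, -342)
w2·Kw2 = 50·344 + (-48)·(-342) = 33616; w2·w2 = 50·50 + (-48)·(-48) = 4804
λ ≈ 33616/4804 = 6.9975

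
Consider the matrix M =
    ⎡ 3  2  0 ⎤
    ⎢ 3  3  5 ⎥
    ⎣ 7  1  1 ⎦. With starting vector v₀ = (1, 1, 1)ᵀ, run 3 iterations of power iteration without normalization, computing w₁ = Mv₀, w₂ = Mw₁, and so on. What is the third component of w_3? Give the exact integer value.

w1 = Mv₀ = (3·1 + 2·1 + 0·1; 3·1 + 3·1 + 5·1; 7·1 + 1·1 + 1·1) = (5, 11, 9)
w2 = Mw1 = (3·5 + 2·11 + 0·9; 3·5 + 3·11 + 5·9; 7·5 + 1·11 + 1·9) = (37, 93, 55)
w3 = Mw2 = (297, 665, 407)
The requested component of w3 is 407.

407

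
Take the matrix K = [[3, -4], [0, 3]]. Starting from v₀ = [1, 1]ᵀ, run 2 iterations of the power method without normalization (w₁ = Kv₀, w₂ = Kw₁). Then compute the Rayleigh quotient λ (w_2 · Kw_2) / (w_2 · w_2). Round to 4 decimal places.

w1 = Kv₀ = (3·1 + (-4)·1; 0·1 + 3·1) = (-1, 3)
w2 = Kw1 = (3·(-1) + (-4)·3; 0·(-1) + 3·3) = (-15, 9)
Kw2 = (-81, 27)
w2·Kw2 = (-15)·(-81) + 9·27 = 1458; w2·w2 = (-15)·(-15) + 9·9 = 306
λ ≈ 1458/306 = 4.7647

λ ≈ 4.7647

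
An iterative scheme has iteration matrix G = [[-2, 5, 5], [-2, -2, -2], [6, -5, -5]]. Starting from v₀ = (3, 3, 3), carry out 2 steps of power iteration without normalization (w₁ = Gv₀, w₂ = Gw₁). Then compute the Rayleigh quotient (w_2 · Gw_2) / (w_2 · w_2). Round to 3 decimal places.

-9.405

w1 = Gv₀ = ((-2)·3 + 5·3 + 5·3; (-2)·3 + (-2)·3 + (-2)·3; 6·3 + (-5)·3 + (-5)·3) = (24, -18, -12)
w2 = Gw1 = ((-2)·24 + 5·(-18) + 5·(-12); (-2)·24 + (-2)·(-18) + (-2)·(-12); 6·24 + (-5)·(-18) + (-5)·(-12)) = (-198, 12, 294)
Gw2 = (1926, -216, -2718)
w2·Gw2 = (-198)·1926 + 12·(-216) + 294·(-2718) = -1183032; w2·w2 = (-198)·(-198) + 12·12 + 294·294 = 125784
λ ≈ -1183032/125784 = -9.405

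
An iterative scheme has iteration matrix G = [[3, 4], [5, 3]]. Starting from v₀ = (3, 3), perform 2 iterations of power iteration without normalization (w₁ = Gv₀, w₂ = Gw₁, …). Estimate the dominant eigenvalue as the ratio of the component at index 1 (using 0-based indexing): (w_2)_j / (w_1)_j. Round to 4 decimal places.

7.3750

w1 = Gv₀ = (21, 24)
w2 = Gw1 = (159, 177)
Ratio at component: 177 / 24 = 7.3750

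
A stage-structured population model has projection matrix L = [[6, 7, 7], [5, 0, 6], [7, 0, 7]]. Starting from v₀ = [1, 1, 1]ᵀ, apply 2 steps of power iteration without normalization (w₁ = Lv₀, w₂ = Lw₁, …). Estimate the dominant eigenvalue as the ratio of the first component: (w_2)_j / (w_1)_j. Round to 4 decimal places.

w1 = Lv₀ = (6·1 + 7·1 + 7·1; 5·1 + 0·1 + 6·1; 7·1 + 0·1 + 7·1) = (20, 11, 14)
w2 = Lw1 = (6·20 + 7·11 + 7·14; 5·20 + 0·11 + 6·14; 7·20 + 0·11 + 7·14) = (295, 184, 238)
Ratio at component: 295 / 20 = 14.7500

14.7500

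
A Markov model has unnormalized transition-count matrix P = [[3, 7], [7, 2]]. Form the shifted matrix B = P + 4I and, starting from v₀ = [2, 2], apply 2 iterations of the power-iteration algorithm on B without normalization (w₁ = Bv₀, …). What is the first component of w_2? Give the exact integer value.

378

B = P + 4I has rows (7, 7); (7, 6)
w1 = Bv₀ = (7·2 + 7·2; 7·2 + 6·2) = (28, 26)
w2 = Bw1 = (7·28 + 7·26; 7·28 + 6·26) = (378, 352)
Requested component of w2: 378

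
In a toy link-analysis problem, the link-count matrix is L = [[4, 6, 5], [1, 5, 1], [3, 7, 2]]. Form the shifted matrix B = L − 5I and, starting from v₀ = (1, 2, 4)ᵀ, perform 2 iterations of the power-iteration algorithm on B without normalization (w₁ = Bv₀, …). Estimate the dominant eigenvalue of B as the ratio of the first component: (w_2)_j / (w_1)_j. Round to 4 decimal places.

B = L − 5I has rows (-1, 6, 5); (1, 0, 1); (3, 7, -3)
w1 = Bv₀ = (31, 5, 5)
w2 = Bw1 = (24, 36, 113)
Ratio: 24/31 = 0.7742

μ ≈ 0.7742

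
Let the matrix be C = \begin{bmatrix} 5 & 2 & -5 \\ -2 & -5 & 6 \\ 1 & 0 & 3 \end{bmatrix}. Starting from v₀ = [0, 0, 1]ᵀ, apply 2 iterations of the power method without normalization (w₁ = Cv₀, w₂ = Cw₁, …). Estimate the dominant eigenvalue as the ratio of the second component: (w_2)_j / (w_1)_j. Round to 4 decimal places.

w1 = Cv₀ = (5·0 + 2·0 + (-5)·1; (-2)·0 + (-5)·0 + 6·1; 1·0 + 0·0 + 3·1) = (-5, 6, 3)
w2 = Cw1 = (5·(-5) + 2·6 + (-5)·3; (-2)·(-5) + (-5)·6 + 6·3; 1·(-5) + 0·6 + 3·3) = (-28, -2, 4)
Ratio at component: -2 / 6 = -0.3333

-0.3333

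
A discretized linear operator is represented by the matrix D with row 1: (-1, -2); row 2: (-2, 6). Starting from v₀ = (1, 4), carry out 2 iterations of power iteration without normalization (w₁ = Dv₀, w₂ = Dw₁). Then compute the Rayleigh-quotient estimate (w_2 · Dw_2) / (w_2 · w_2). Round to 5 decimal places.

6.52371

w1 = Dv₀ = (-9, 22)
w2 = Dw1 = (-35, 150)
Dw2 = (-265, 970)
w2·Dw2 = (-35)·(-265) + 150·970 = 154775; w2·w2 = (-35)·(-35) + 150·150 = 23725
λ ≈ 154775/23725 = 6.52371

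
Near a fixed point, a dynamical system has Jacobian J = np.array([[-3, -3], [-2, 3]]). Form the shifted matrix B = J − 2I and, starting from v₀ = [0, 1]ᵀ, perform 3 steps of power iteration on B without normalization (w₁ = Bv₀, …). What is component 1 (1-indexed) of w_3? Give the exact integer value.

-81

B = J − 2I has rows (-5, -3); (-2, 1)
w1 = Bv₀ = (-3, 1)
w2 = Bw1 = (12, 7)
w3 = Bw2 = (-81, -17)
Requested component of w3: -81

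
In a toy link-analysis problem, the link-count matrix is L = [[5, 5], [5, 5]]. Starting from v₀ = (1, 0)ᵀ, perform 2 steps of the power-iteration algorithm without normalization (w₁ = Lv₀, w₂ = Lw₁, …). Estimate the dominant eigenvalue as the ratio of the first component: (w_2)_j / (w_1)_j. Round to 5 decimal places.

w1 = Lv₀ = (5·1 + 5·0; 5·1 + 5·0) = (5, 5)
w2 = Lw1 = (5·5 + 5·5; 5·5 + 5·5) = (50, 50)
Ratio at component: 50 / 5 = 10.00000

10.00000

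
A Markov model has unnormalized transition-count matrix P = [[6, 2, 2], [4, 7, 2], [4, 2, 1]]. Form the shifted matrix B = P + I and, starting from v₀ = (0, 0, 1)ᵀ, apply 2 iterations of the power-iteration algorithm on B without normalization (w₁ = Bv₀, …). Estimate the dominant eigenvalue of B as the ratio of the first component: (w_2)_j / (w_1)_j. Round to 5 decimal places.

μ ≈ 11.00000

B = P + I has rows (7, 2, 2); (4, 8, 2); (4, 2, 2)
w1 = Bv₀ = (7·0 + 2·0 + 2·1; 4·0 + 8·0 + 2·1; 4·0 + 2·0 + 2·1) = (2, 2, 2)
w2 = Bw1 = (7·2 + 2·2 + 2·2; 4·2 + 8·2 + 2·2; 4·2 + 2·2 + 2·2) = (22, 28, 16)
Ratio: 22/2 = 11.00000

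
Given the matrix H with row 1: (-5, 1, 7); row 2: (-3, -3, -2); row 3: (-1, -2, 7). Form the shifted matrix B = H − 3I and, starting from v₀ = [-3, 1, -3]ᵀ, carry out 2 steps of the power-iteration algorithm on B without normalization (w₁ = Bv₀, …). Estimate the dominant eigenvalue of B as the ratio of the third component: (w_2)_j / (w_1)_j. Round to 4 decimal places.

B = H − 3I has rows (-8, 1, 7); (-3, -6, -2); (-1, -2, 4)
w1 = Bv₀ = ((-8)·(-3) + 1·1 + 7·(-3); (-3)·(-3) + (-6)·1 + (-2)·(-3); (-1)·(-3) + (-2)·1 + 4·(-3)) = (4, 9, -11)
w2 = Bw1 = ((-8)·4 + 1·9 + 7·(-11); (-3)·4 + (-6)·9 + (-2)·(-11); (-1)·4 + (-2)·9 + 4·(-11)) = (-100, -44, -66)
Ratio: -66/-11 = 6.0000

μ ≈ 6.0000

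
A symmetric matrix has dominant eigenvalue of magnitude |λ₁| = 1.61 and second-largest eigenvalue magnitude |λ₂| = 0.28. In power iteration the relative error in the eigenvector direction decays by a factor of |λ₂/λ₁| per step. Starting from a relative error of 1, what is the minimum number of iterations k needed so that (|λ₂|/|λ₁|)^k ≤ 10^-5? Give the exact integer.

|λ₂/λ₁| = 0.28/1.61 = 0.17391
Need k ≥ ln(10^-5) / ln(0.17391) = -11.5129 / -1.7492 ≈ 6.582
Smallest integer k satisfying the bound: 7

7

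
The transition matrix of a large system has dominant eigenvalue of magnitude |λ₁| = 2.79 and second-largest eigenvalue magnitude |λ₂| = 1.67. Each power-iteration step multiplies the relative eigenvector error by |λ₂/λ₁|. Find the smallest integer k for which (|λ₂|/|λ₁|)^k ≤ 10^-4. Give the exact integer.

18

|λ₂/λ₁| = 1.67/2.79 = 0.59857
Need k ≥ ln(10^-4) / ln(0.59857) = -9.2103 / -0.5132 ≈ 17.946
Smallest integer k satisfying the bound: 18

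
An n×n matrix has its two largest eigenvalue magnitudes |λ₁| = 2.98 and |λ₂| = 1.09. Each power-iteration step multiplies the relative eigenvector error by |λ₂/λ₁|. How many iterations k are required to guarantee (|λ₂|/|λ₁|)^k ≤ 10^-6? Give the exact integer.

|λ₂/λ₁| = 1.09/2.98 = 0.36577
Need k ≥ ln(10^-6) / ln(0.36577) = -13.8155 / -1.0057 ≈ 13.737
Smallest integer k satisfying the bound: 14

14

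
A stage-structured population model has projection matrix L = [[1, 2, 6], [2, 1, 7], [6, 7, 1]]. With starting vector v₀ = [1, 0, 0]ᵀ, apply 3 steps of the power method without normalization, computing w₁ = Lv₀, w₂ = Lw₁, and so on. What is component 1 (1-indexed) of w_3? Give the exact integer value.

w1 = Lv₀ = (1·1 + 2·0 + 6·0; 2·1 + 1·0 + 7·0; 6·1 + 7·0 + 1·0) = (1, 2, 6)
w2 = Lw1 = (1·1 + 2·2 + 6·6; 2·1 + 1·2 + 7·6; 6·1 + 7·2 + 1·6) = (41, 46, 26)
w3 = Lw2 = (289, 310, 594)
The requested component of w3 is 289.

289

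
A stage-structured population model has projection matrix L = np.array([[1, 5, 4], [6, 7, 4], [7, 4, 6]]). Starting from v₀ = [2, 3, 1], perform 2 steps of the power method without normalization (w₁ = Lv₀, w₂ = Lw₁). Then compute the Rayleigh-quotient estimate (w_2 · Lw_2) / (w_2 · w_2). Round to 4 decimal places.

λ ≈ 14.7892

w1 = Lv₀ = (21, 37, 32)
w2 = Lw1 = (334, 513, 487)
Lw2 = (4847, 7543, 7312)
w2·Lw2 = 334·4847 + 513·7543 + 487·7312 = 9049401; w2·w2 = 334·334 + 513·513 + 487·487 = 611894
λ ≈ 9049401/611894 = 14.7892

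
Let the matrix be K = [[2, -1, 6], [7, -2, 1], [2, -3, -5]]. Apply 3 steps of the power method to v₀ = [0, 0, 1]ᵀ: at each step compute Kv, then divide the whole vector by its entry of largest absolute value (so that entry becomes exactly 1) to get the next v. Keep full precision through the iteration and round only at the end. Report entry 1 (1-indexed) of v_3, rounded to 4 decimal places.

-0.4185

Kv0 = (6.00000, 1.00000, -5.00000); divide by 6.00000 → v1 = (1.00000, 0.16667, -0.83333)
Kv1 = (-3.16667, 5.83333, 5.66667); divide by 5.83333 → v2 = (-0.54286, 1.00000, 0.97143)
Kv2 = (3.74286, -4.82857, -8.94286); divide by -8.94286 → v3 = (-0.41853, 0.53994, 1.00000)
Requested entry of v3: 131/-313 = -0.4185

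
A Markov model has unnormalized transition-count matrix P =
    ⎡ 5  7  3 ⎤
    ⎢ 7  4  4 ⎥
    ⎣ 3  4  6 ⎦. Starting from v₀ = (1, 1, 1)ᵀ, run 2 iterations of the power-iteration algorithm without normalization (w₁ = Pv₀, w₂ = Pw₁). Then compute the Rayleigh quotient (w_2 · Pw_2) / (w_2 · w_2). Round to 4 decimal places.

w1 = Pv₀ = (15, 15, 13)
w2 = Pw1 = (219, 217, 183)
Pw2 = (3163, 3133, 2623)
w2·Pw2 = 219·3163 + 217·3133 + 183·2623 = 1852567; w2·w2 = 219·219 + 217·217 + 183·183 = 128539
λ ≈ 1852567/128539 = 14.4125

14.4125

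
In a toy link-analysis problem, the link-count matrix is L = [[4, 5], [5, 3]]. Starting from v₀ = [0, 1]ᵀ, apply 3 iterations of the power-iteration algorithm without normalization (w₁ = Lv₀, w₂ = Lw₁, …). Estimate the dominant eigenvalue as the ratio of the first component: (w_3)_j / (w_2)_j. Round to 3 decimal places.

w1 = Lv₀ = (5, 3)
w2 = Lw1 = (35, 34)
w3 = Lw2 = (310, 277)
Ratio at component: 310 / 35 = 8.857

8.857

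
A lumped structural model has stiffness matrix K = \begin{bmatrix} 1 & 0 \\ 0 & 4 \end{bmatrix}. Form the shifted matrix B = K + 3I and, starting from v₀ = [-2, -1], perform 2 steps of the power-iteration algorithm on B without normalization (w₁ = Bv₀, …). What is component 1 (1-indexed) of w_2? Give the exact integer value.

-32

B = K + 3I has rows (4, 0); (0, 7)
w1 = Bv₀ = (4·(-2) + 0·(-1); 0·(-2) + 7·(-1)) = (-8, -7)
w2 = Bw1 = (4·(-8) + 0·(-7); 0·(-8) + 7·(-7)) = (-32, -49)
Requested component of w2: -32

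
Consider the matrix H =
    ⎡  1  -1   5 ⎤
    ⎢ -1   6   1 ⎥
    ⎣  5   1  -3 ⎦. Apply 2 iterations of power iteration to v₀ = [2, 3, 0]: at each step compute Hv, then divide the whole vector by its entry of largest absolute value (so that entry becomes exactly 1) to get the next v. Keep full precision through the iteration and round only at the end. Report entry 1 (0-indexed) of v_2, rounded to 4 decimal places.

1.0000

Hv0 = (-1.00000, 16.00000, 13.00000); divide by 16.00000 → v1 = (-0.06250, 1.00000, 0.81250)
Hv1 = (3.00000, 6.87500, -1.75000); divide by 6.87500 → v2 = (0.43636, 1.00000, -0.25455)
Requested entry of v2: 110/110 = 1.0000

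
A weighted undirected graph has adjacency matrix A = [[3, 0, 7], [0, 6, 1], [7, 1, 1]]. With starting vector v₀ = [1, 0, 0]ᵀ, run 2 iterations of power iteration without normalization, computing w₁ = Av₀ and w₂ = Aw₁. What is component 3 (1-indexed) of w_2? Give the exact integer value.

28

w1 = Av₀ = (3, 0, 7)
w2 = Aw1 = (58, 7, 28)
The requested component of w2 is 28.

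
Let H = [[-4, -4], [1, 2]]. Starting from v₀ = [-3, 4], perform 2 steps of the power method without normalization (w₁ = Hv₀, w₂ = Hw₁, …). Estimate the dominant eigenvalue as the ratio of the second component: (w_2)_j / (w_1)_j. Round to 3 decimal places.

1.200

w1 = Hv₀ = (-4, 5)
w2 = Hw1 = (-4, 6)
Ratio at component: 6 / 5 = 1.200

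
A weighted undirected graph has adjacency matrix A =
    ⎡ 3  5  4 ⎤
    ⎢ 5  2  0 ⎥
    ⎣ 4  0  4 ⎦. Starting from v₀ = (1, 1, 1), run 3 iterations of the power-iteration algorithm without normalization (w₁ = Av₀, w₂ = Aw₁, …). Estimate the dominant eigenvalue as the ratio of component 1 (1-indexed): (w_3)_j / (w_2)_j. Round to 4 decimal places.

w1 = Av₀ = (12, 7, 8)
w2 = Aw1 = (103, 74, 80)
w3 = Aw2 = (999, 663, 732)
Ratio at component: 999 / 103 = 9.6990

9.6990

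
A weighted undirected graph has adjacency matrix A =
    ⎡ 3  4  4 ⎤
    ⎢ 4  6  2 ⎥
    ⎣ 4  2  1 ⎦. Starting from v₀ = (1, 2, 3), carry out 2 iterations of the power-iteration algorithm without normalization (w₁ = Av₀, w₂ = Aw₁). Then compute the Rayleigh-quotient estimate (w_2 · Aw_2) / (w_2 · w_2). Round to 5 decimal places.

w1 = Av₀ = (23, 22, 11)
w2 = Aw1 = (201, 246, 147)
Aw2 = (2175, 2574, 1443)
w2·Aw2 = 201·2175 + 246·2574 + 147·1443 = 1282500; w2·w2 = 201·201 + 246·246 + 147·147 = 122526
λ ≈ 1282500/122526 = 10.46717

λ ≈ 10.46717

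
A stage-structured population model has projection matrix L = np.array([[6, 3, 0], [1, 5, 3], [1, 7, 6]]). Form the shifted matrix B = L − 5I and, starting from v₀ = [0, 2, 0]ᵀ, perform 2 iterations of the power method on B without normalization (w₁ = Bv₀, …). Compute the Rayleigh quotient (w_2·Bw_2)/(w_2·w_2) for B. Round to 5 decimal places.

B = L − 5I has rows (1, 3, 0); (1, 0, 3); (1, 7, 1)
w1 = Bv₀ = (1·0 + 3·2 + 0·0; 1·0 + 0·2 + 3·0; 1·0 + 7·2 + 1·0) = (6, 0, 14)
w2 = Bw1 = (1·6 + 3·0 + 0·14; 1·6 + 0·0 + 3·14; 1·6 + 7·0 + 1·14) = (6, 48, 20)
Bw2 = (150, 66, 362)
w2·Bw2 = 11308; w2·w2 = 2740; μ ≈ 11308/2740 = 4.12701

μ ≈ 4.12701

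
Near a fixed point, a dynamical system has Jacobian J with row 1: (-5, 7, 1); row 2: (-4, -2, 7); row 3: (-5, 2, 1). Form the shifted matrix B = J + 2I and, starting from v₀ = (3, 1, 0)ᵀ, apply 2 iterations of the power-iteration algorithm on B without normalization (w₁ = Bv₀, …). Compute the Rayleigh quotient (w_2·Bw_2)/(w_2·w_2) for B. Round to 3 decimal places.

1.476

B = J + 2I has rows (-3, 7, 1); (-4, 0, 7); (-5, 2, 3)
w1 = Bv₀ = ((-3)·3 + 7·1 + 1·0; (-4)·3 + 0·1 + 7·0; (-5)·3 + 2·1 + 3·0) = (-2, -12, -13)
w2 = Bw1 = ((-3)·(-2) + 7·(-12) + 1·(-13); (-4)·(-2) + 0·(-12) + 7·(-13); (-5)·(-2) + 2·(-12) + 3·(-13)) = (-91, -83, -53)
Bw2 = (-361, -7, 130)
w2·Bw2 = 26542; w2·w2 = 17979; μ ≈ 26542/17979 = 1.476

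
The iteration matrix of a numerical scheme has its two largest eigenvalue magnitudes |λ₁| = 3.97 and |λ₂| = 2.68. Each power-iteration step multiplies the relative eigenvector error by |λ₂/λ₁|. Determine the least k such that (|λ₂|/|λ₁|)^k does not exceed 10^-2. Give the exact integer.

12

|λ₂/λ₁| = 2.68/3.97 = 0.67506
Need k ≥ ln(10^-2) / ln(0.67506) = -4.6052 / -0.3929 ≈ 11.720
Smallest integer k satisfying the bound: 12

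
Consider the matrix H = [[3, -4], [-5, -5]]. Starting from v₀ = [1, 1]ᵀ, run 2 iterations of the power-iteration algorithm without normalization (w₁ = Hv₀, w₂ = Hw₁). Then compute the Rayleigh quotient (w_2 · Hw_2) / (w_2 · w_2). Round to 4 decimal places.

λ ≈ -6.6757

w1 = Hv₀ = (-1, -10)
w2 = Hw1 = (37, 55)
Hw2 = (-109, -460)
w2·Hw2 = 37·(-109) + 55·(-460) = -29333; w2·w2 = 37·37 + 55·55 = 4394
λ ≈ -29333/4394 = -6.6757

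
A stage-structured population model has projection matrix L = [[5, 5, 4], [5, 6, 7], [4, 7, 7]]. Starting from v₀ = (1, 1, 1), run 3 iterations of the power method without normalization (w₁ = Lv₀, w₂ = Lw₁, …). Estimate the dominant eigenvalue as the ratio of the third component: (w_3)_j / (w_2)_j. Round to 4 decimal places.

w1 = Lv₀ = (5·1 + 5·1 + 4·1; 5·1 + 6·1 + 7·1; 4·1 + 7·1 + 7·1) = (14, 18, 18)
w2 = Lw1 = (5·14 + 5·18 + 4·18; 5·14 + 6·18 + 7·18; 4·14 + 7·18 + 7·18) = (232, 304, 308)
w3 = Lw2 = (3912, 5140, 5212)
Ratio at component: 5212 / 308 = 16.9221

λ ≈ 16.9221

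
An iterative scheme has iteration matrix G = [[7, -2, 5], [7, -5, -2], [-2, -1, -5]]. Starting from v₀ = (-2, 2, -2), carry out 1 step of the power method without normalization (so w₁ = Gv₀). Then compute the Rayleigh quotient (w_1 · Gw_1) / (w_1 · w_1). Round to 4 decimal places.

3.9759

w1 = Gv₀ = (7·(-2) + (-2)·2 + 5·(-2); 7·(-2) + (-5)·2 + (-2)·(-2); (-2)·(-2) + (-1)·2 + (-5)·(-2)) = (-28, -20, 12)
Gw1 = (-96, -120, 16)
w1·Gw1 = (-28)·(-96) + (-20)·(-120) + 12·16 = 5280; w1·w1 = (-28)·(-28) + (-20)·(-20) + 12·12 = 1328
λ ≈ 5280/1328 = 3.9759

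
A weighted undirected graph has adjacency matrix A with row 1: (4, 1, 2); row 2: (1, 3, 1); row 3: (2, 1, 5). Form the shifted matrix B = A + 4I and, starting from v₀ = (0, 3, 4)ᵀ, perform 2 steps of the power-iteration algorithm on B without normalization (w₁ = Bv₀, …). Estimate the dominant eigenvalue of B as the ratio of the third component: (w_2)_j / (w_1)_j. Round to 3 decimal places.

B = A + 4I has rows (8, 1, 2); (1, 7, 1); (2, 1, 9)
w1 = Bv₀ = (8·0 + 1·3 + 2·4; 1·0 + 7·3 + 1·4; 2·0 + 1·3 + 9·4) = (11, 25, 39)
w2 = Bw1 = (8·11 + 1·25 + 2·39; 1·11 + 7·25 + 1·39; 2·11 + 1·25 + 9·39) = (191, 225, 398)
Ratio: 398/39 = 10.205

μ ≈ 10.205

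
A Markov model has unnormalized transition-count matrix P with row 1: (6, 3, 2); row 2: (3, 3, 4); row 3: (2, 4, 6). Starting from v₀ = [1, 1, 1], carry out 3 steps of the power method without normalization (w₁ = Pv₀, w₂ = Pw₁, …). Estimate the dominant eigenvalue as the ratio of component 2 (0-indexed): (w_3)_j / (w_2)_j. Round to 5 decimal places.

λ ≈ 11.10448

w1 = Pv₀ = (6·1 + 3·1 + 2·1; 3·1 + 3·1 + 4·1; 2·1 + 4·1 + 6·1) = (11, 10, 12)
w2 = Pw1 = (6·11 + 3·10 + 2·12; 3·11 + 3·10 + 4·12; 2·11 + 4·10 + 6·12) = (120, 111, 134)
w3 = Pw2 = (1321, 1229, 1488)
Ratio at component: 1488 / 134 = 11.10448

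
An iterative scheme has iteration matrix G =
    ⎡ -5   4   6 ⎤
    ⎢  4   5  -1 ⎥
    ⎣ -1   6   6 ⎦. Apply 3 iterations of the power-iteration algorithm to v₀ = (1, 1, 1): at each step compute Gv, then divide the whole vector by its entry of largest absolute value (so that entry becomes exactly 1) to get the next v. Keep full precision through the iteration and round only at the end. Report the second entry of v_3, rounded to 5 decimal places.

Gv0 = (5.000000, 8.000000, 11.000000); divide by 11.000000 → v1 = (0.454545, 0.727273, 1.000000)
Gv1 = (6.636364, 4.454545, 9.909091); divide by 9.909091 → v2 = (0.669725, 0.449541, 1.000000)
Gv2 = (4.449541, 3.926606, 8.027523); divide by 8.027523 → v3 = (0.554286, 0.489143, 1.000000)
Requested entry of v3: 428/875 = 0.48914

0.48914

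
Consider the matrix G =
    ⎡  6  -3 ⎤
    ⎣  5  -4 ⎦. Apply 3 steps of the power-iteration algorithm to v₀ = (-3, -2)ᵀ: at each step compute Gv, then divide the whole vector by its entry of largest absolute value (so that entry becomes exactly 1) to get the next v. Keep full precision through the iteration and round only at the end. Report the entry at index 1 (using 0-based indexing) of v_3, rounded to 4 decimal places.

Gv0 = (-12.00000, -7.00000); divide by -12.00000 → v1 = (1.00000, 0.58333)
Gv1 = (4.25000, 2.66667); divide by 4.25000 → v2 = (1.00000, 0.62745)
Gv2 = (4.11765, 2.49020); divide by 4.11765 → v3 = (1.00000, 0.60476)
Requested entry of v3: -127/-210 = 0.6048

0.6048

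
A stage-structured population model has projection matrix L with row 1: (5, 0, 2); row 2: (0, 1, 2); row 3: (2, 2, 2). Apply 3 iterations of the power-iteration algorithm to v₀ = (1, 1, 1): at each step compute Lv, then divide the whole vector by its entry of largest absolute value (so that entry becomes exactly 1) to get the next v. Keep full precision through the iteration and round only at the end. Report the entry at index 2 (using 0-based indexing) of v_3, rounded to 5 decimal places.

0.62876

Lv0 = (7.000000, 3.000000, 6.000000); divide by 7.000000 → v1 = (1.000000, 0.428571, 0.857143)
Lv1 = (6.714286, 2.142857, 4.571429); divide by 6.714286 → v2 = (1.000000, 0.319149, 0.680851)
Lv2 = (6.361702, 1.680851, 4.000000); divide by 6.361702 → v3 = (1.000000, 0.264214, 0.628763)
Requested entry of v3: 188/299 = 0.62876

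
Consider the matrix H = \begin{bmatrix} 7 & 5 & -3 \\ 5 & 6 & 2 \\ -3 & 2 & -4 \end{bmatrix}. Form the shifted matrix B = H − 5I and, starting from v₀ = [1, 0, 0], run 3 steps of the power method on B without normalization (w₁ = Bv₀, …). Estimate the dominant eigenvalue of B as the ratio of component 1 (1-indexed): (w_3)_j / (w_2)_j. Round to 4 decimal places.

B = H − 5I has rows (2, 5, -3); (5, 1, 2); (-3, 2, -9)
w1 = Bv₀ = (2, 5, -3)
w2 = Bw1 = (38, 9, 31)
w3 = Bw2 = (28, 261, -375)
Ratio: 28/38 = 0.7368

μ ≈ 0.7368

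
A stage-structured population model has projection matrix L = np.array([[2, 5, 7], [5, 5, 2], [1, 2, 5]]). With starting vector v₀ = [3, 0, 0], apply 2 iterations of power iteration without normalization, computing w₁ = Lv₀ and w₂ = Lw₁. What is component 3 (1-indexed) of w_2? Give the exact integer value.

w1 = Lv₀ = (6, 15, 3)
w2 = Lw1 = (108, 111, 51)
The requested component of w2 is 51.

51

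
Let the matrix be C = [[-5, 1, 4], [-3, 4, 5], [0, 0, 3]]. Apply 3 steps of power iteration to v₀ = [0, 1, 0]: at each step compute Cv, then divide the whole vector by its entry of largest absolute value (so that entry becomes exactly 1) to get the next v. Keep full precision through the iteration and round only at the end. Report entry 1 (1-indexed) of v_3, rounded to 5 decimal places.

0.32727

Cv0 = (1.000000, 4.000000, 0.000000); divide by 4.000000 → v1 = (0.250000, 1.000000, 0.000000)
Cv1 = (-0.250000, 3.250000, 0.000000); divide by 3.250000 → v2 = (-0.076923, 1.000000, 0.000000)
Cv2 = (1.384615, 4.230769, 0.000000); divide by 4.230769 → v3 = (0.327273, 1.000000, 0.000000)
Requested entry of v3: 18/55 = 0.32727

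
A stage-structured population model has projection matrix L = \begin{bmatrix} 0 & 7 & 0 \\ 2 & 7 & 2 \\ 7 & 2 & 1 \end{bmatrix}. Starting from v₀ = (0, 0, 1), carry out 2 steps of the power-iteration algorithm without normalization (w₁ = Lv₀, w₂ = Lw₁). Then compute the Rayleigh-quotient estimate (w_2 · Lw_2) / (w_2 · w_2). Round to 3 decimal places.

w1 = Lv₀ = (0, 2, 1)
w2 = Lw1 = (14, 16, 5)
Lw2 = (112, 150, 135)
w2·Lw2 = 14·112 + 16·150 + 5·135 = 4643; w2·w2 = 14·14 + 16·16 + 5·5 = 477
λ ≈ 4643/477 = 9.734

9.734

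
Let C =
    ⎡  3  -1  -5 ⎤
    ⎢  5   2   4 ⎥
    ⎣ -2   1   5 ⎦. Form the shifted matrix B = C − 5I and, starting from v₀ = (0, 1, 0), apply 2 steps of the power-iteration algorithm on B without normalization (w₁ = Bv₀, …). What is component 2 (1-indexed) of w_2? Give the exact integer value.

B = C − 5I has rows (-2, -1, -5); (5, -3, 4); (-2, 1, 0)
w1 = Bv₀ = (-1, -3, 1)
w2 = Bw1 = (0, 8, -1)
Requested component of w2: 8

8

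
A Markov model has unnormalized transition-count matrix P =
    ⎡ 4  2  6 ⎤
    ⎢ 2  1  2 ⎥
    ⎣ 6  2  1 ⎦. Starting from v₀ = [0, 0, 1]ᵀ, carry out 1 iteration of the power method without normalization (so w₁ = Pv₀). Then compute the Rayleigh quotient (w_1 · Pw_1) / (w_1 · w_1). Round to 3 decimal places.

6.756

w1 = Pv₀ = (4·0 + 2·0 + 6·1; 2·0 + 1·0 + 2·1; 6·0 + 2·0 + 1·1) = (6, 2, 1)
Pw1 = (34, 16, 41)
w1·Pw1 = 6·34 + 2·16 + 1·41 = 277; w1·w1 = 6·6 + 2·2 + 1·1 = 41
λ ≈ 277/41 = 6.756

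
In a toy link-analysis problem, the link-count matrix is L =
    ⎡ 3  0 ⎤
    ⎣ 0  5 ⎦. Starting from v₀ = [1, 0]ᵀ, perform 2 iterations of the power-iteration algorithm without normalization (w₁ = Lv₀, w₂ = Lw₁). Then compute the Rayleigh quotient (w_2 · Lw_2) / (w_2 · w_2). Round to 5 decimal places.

3.00000

w1 = Lv₀ = (3, 0)
w2 = Lw1 = (9, 0)
Lw2 = (27, 0)
w2·Lw2 = 9·27 + 0·0 = 243; w2·w2 = 9·9 + 0·0 = 81
λ ≈ 243/81 = 3.00000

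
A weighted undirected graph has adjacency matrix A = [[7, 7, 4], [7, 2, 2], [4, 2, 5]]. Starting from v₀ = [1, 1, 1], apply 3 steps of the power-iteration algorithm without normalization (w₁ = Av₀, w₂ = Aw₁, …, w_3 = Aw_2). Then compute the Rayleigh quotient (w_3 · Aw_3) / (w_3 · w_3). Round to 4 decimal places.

w1 = Av₀ = (7·1 + 7·1 + 4·1; 7·1 + 2·1 + 2·1; 4·1 + 2·1 + 5·1) = (18, 11, 11)
w2 = Aw1 = (7·18 + 7·11 + 4·11; 7·18 + 2·11 + 2·11; 4·18 + 2·11 + 5·11) = (247, 170, 149)
w3 = Aw2 = (3515, 2367, 2073)
Aw3 = (49466, 33485, 29159)
w3·Aw3 = 3515·49466 + 2367·33485 + 2073·29159 = 313578592; w3·w3 = 3515·3515 + 2367·2367 + 2073·2073 = 22255243
λ ≈ 313578592/22255243 = 14.0901

λ ≈ 14.0901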